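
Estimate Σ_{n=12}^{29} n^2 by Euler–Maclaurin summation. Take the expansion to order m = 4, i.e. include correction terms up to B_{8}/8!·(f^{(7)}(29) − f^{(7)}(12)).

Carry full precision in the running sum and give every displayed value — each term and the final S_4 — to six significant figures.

S_4 ≈ 8049.00

Integral: ∫_12^29 x^2 dx = 7553.67.
Boundary: ½(f(12) + f(29)) = ½(144.000 + 841.000) = 492.500.
So far: 8046.17.
Order-1 term: 1/12 · (58.0000 − 24.0000) = 2.83333.
Partial sum through k=1: 8049.00.
Order-2 term: −1/720 · (0.00000 − 0.00000) = 0.00000.
Partial sum through k=2: 8049.00.
Order-3 term: 1/30240 · (0.00000 − 0.00000) = 0.00000.
Partial sum through k=3: 8049.00.
Order-4 term: −1/1209600 · (0.00000 − 0.00000) = 0.00000.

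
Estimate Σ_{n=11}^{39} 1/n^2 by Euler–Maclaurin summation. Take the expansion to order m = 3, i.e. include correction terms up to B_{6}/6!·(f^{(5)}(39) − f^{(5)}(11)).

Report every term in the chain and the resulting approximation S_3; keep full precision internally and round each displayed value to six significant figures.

S_3 ≈ 0.0698512

Integral: ∫_11^39 1/x^2 dx = 0.0652681.
Endpoint term: (f(11) + f(39))/2 = (0.00826446 + 0.000657462)/2 = 0.00446096.
Running total after boundary: 0.0697290.
Correction k=1: B_{2}/2! · (f^{(1)}(39) − f^{(1)}(11)) = 1/12 · (-3.37160e-05 − (-0.00150263)) = 0.000122409.
After k=1: 0.0698514.
Correction k=2: B_{4}/4! · (f^{(3)}(39) − f^{(3)}(11)) = −1/720 · (-2.66004e-07 − (-0.000149021)) = -2.06604e-07.
After k=2: 0.0698512.
Correction k=3: B_{6}/6! · (f^{(5)}(39) − f^{(5)}(11)) = 1/30240 · (-5.24663e-09 − (-3.69474e-05)) = 1.22163e-09.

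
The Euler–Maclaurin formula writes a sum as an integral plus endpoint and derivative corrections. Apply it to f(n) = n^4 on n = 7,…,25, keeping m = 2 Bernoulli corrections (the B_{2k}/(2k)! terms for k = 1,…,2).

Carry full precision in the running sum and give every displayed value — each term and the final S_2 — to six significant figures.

Integral: ∫_7^25 x^4 dx = 1.94976e+06.
Boundary: ½(f(7) + f(25)) = ½(2401.00 + 390625) = 196513.
Running total after boundary: 2.14628e+06.
Correction k=1: B_{2}/2! · (f^{(1)}(25) − f^{(1)}(7)) = 1/12 · (62500.0 − 1372.00) = 5094.00.
Partial sum through k=1: 2.15137e+06.
Correction k=2: B_{4}/4! · (f^{(3)}(25) − f^{(3)}(7)) = −1/720 · (600.000 − 168.000) = -0.600000.

S_2 ≈ 2.15137e+06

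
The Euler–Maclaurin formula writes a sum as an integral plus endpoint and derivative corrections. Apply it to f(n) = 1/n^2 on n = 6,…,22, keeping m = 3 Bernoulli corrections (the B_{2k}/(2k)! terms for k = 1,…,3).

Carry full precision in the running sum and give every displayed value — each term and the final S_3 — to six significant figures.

∫_6^22 1/x^2 dx evaluates to 0.121212.
Boundary: ½(f(6) + f(22)) = ½(0.0277778 + 0.00206612) = 0.0149219.
Integral + boundary = 0.136134.
Order-1 term: 1/12 · (-0.000187829 − (-0.00925926)) = 0.000755953.
Running total after k=1: 0.136890.
Order-2 term: −1/720 · (-4.65691e-06 − (-0.00308642)) = -4.28023e-06.
Running total after k=2: 0.136886.
Order-3 term: 1/30240 · (-2.88651e-07 − (-0.00257202)) = 8.50439e-08.

S_3 ≈ 0.136886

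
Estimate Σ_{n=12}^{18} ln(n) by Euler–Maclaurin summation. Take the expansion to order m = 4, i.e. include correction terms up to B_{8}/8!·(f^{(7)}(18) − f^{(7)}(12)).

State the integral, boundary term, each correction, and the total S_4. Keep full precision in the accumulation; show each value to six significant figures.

∫_12^18 ln(x) dx evaluates to 16.2078.
Boundary: ½(f(12) + f(18)) = ½(2.48491 + 2.89037) = 2.68764.
Running total after boundary: 18.8955.
k=1: B_{2}/(2)! × [f^{(1)}(18) − f^{(1)}(12)] = 1/12 × (0.0555556 − 0.0833333) = -0.00231481.
After k=1: 18.8931.
k=2: B_{4}/(4)! × [f^{(3)}(18) − f^{(3)}(12)] = −1/720 × (0.000342936 − 0.00115741) = 1.13121e-06.
After k=2: 18.8931.
k=3: B_{6}/(6)! × [f^{(5)}(18) − f^{(5)}(12)] = 1/30240 × (1.27013e-05 − 9.64506e-05) = -2.76949e-09.
After k=3: 18.8931.
k=4: B_{8}/(8)! × [f^{(7)}(18) − f^{(7)}(12)] = −1/1209600 × (1.17605e-06 − 2.00939e-05) = 1.56397e-11.

S_4 ≈ 18.8931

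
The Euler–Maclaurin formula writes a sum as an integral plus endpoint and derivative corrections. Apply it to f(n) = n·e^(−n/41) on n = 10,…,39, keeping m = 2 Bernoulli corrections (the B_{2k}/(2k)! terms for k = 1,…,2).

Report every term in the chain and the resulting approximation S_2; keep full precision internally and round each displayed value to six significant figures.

Integral: ∫_10^39 x·e^(−x/41) dx = 371.468.
Endpoint term: (f(10) + f(39))/2 = (7.83564 + 15.0645)/2 = 11.4501.
So far: 382.918.
Correction k=1: B_{2}/2! · (f^{(1)}(39) − f^{(1)}(10)) = 1/12 · (0.0188424 − 0.592451) = -0.0478007.
Partial sum through k=1: 382.870.
Correction k=2: B_{4}/4! · (f^{(3)}(39) − f^{(3)}(10)) = −1/720 · (0.000470780 − 0.00128470) = 1.13044e-06.

S_2 ≈ 382.870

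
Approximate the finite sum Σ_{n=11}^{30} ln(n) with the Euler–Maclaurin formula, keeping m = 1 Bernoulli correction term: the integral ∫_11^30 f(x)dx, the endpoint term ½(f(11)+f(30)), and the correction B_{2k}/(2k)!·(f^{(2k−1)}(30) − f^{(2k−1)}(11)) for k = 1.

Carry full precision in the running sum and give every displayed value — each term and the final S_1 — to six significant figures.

S_1 ≈ 59.5538

∫_11^30 ln(x) dx evaluates to 56.6591.
Boundary: ½(f(11) + f(30)) = ½(2.39790 + 3.40120) = 2.89955.
So far: 59.5586.
k=1: B_{2}/(2)! × [f^{(1)}(30) − f^{(1)}(11)] = 1/12 × (0.0333333 − 0.0909091) = -0.00479798.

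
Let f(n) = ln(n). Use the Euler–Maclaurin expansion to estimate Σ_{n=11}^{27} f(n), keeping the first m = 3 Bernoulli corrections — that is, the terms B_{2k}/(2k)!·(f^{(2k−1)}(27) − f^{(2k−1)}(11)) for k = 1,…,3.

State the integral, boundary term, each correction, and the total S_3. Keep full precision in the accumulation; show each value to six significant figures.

S_3 ≈ 49.4531

∫_11^27 ln(x) dx evaluates to 46.6107.
Boundary: ½(f(11) + f(27)) = ½(2.39790 + 3.29584) = 2.84687.
Running total after boundary: 49.4576.
Order-1 term: 1/12 · (0.0370370 − 0.0909091) = -0.00448934.
Running total after k=1: 49.4531.
Order-2 term: −1/720 · (0.000101611 − 0.00150263) = 1.94586e-06.
Running total after k=2: 49.4531.
Order-3 term: 1/30240 · (1.67260e-06 − 0.000149021) = -4.87264e-09.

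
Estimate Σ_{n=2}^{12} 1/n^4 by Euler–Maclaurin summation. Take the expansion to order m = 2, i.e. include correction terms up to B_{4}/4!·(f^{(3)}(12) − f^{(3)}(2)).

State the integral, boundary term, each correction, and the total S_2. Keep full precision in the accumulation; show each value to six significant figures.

∫_2^12 1/x^4 dx evaluates to 0.0414738.
½[f(2) + f(12)] = ½[0.0625000 + 4.82253e-05] = 0.0312741.
Running total after boundary: 0.0727479.
k=1: B_{2}/(2)! × [f^{(1)}(12) − f^{(1)}(2)] = 1/12 × (-1.60751e-05 − (-0.125000)) = 0.0104153.
Partial sum through k=1: 0.0831632.
k=2: B_{4}/(4)! × [f^{(3)}(12) − f^{(3)}(2)] = −1/720 × (-3.34898e-06 − (-0.937500)) = -0.00130208.

S_2 ≈ 0.0818611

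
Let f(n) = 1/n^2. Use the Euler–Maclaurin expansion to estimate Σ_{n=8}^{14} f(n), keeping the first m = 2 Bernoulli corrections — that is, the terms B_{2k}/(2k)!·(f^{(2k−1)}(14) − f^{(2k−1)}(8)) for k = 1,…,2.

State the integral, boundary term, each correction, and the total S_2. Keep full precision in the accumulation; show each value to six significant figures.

Integral: ∫_8^14 1/x^2 dx = 0.0535714.
Boundary: ½(f(8) + f(14)) = ½(0.0156250 + 0.00510204) = 0.0103635.
Integral + boundary = 0.0639349.
k=1: B_{2}/(2)! × [f^{(1)}(14) − f^{(1)}(8)] = 1/12 × (-0.000728863 − (-0.00390625)) = 0.000264782.
After k=1: 0.0641997.
k=2: B_{4}/(4)! × [f^{(3)}(14) − f^{(3)}(8)] = −1/720 × (-4.46243e-05 − (-0.000732422)) = -9.55274e-07.

S_2 ≈ 0.0641988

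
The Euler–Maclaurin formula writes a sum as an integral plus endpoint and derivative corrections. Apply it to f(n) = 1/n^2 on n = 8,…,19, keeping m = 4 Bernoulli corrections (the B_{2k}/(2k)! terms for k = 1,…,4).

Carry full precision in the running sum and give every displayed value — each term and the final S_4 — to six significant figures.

S_4 ≈ 0.0818662

Integral: ∫_8^19 1/x^2 dx = 0.0723684.
Boundary: ½(f(8) + f(19)) = ½(0.0156250 + 0.00277008) = 0.00919754.
So far: 0.0815660.
Correction k=1: B_{2}/2! · (f^{(1)}(19) − f^{(1)}(8)) = 1/12 · (-0.000291588 − (-0.00390625)) = 0.000301222.
After k=1: 0.0818672.
Correction k=2: B_{4}/4! · (f^{(3)}(19) − f^{(3)}(8)) = −1/720 · (-9.69267e-06 − (-0.000732422)) = -1.00379e-06.
After k=2: 0.0818662.
Correction k=3: B_{6}/6! · (f^{(5)}(19) − f^{(5)}(8)) = 1/30240 · (-8.05485e-07 − (-0.000343323)) = 1.13266e-08.
After k=3: 0.0818662.
Correction k=4: B_{8}/8! · (f^{(7)}(19) − f^{(7)}(8)) = −1/1209600 · (-1.24951e-07 − (-0.000300407)) = -2.48249e-10.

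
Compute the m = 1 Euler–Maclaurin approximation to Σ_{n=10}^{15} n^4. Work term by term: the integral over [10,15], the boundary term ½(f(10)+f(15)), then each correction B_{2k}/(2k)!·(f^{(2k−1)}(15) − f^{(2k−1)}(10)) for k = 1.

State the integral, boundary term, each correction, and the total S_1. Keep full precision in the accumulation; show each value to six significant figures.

Integral: ∫_10^15 x^4 dx = 131875.
Boundary: ½(f(10) + f(15)) = ½(10000.0 + 50625.0) = 30312.5.
Running total after boundary: 162188.
k=1: B_{2}/(2)! × [f^{(1)}(15) − f^{(1)}(10)] = 1/12 × (13500.0 − 4000.00) = 791.667.

S_1 ≈ 162979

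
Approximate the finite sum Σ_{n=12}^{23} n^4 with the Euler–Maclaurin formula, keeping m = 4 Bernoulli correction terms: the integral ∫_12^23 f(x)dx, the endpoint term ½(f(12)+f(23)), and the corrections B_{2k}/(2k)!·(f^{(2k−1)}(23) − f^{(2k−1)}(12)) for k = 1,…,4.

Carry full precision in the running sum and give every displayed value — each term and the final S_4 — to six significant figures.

S_4 ≈ 1.39127e+06

The integral term ∫_12^23 x^4 dx = 1.23750e+06.
Boundary: ½(f(12) + f(23)) = ½(20736.0 + 279841) = 150288.
So far: 1.38779e+06.
Correction k=1: B_{2}/2! · (f^{(1)}(23) − f^{(1)}(12)) = 1/12 · (48668.0 − 6912.00) = 3479.67.
Running total after k=1: 1.39127e+06.
Correction k=2: B_{4}/4! · (f^{(3)}(23) − f^{(3)}(12)) = −1/720 · (552.000 − 288.000) = -0.366667.
Running total after k=2: 1.39127e+06.
Correction k=3: B_{6}/6! · (f^{(5)}(23) − f^{(5)}(12)) = 1/30240 · (0.00000 − 0.00000) = 0.00000.
Running total after k=3: 1.39127e+06.
Correction k=4: B_{8}/8! · (f^{(7)}(23) − f^{(7)}(12)) = −1/1209600 · (0.00000 − 0.00000) = 0.00000.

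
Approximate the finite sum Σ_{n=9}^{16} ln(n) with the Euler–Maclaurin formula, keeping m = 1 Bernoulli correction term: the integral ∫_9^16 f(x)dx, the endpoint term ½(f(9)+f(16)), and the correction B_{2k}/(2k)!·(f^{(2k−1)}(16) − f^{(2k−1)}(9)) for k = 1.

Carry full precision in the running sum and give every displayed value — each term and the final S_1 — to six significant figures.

S_1 ≈ 20.0673

Integral: ∫_9^16 ln(x) dx = 17.5864.
Boundary: ½(f(9) + f(16)) = ½(2.19722 + 2.77259) = 2.48491.
Running total after boundary: 20.0713.
k=1: B_{2}/(2)! × [f^{(1)}(16) − f^{(1)}(9)] = 1/12 × (0.0625000 − 0.111111) = -0.00405093.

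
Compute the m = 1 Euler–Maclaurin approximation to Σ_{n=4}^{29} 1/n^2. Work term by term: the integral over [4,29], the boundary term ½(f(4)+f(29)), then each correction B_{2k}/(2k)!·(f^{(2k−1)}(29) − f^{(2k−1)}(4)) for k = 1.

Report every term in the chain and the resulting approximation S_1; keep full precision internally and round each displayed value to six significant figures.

∫_4^29 1/x^2 dx evaluates to 0.215517.
Boundary: ½(f(4) + f(29)) = ½(0.0625000 + 0.00118906) = 0.0318445.
So far: 0.247362.
Correction k=1: B_{2}/2! · (f^{(1)}(29) − f^{(1)}(4)) = 1/12 · (-8.20042e-05 − (-0.0312500)) = 0.00259733.

S_1 ≈ 0.249959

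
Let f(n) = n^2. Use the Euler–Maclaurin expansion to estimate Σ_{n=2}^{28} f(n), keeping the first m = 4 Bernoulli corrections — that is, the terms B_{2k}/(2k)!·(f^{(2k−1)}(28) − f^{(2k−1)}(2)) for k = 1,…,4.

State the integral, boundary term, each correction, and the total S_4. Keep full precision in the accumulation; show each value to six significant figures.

Integral: ∫_2^28 x^2 dx = 7314.67.
Endpoint term: (f(2) + f(28))/2 = (4.00000 + 784.000)/2 = 394.000.
Running total after boundary: 7708.67.
k=1: B_{2}/(2)! × [f^{(1)}(28) − f^{(1)}(2)] = 1/12 × (56.0000 − 4.00000) = 4.33333.
Running total after k=1: 7713.00.
k=2: B_{4}/(4)! × [f^{(3)}(28) − f^{(3)}(2)] = −1/720 × (0.00000 − 0.00000) = 0.00000.
Running total after k=2: 7713.00.
k=3: B_{6}/(6)! × [f^{(5)}(28) − f^{(5)}(2)] = 1/30240 × (0.00000 − 0.00000) = 0.00000.
Running total after k=3: 7713.00.
k=4: B_{8}/(8)! × [f^{(7)}(28) − f^{(7)}(2)] = −1/1209600 × (0.00000 − 0.00000) = 0.00000.

S_4 ≈ 7713.00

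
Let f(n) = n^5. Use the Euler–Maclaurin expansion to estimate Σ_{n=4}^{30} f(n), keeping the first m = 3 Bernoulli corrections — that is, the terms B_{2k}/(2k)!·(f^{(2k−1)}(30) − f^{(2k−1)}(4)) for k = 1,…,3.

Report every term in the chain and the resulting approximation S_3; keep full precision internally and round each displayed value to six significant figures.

∫_4^30 x^5 dx evaluates to 1.21499e+08.
Boundary: ½(f(4) + f(30)) = ½(1024.00 + 2.43000e+07) = 1.21505e+07.
Integral + boundary = 1.33650e+08.
Order-1 term: 1/12 · (4.05000e+06 − 1280.00) = 337393.
Running total after k=1: 1.33987e+08.
Order-2 term: −1/720 · (54000.0 − 960.000) = -73.6667.
Running total after k=2: 1.33987e+08.
Order-3 term: 1/30240 · (120.000 − 120.000) = 0.00000.

S_3 ≈ 1.33987e+08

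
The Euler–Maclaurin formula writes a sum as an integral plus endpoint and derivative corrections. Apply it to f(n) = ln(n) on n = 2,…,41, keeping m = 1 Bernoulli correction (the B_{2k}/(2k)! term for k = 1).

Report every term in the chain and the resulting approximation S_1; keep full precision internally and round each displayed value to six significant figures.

The integral term ∫_2^41 ln(x) dx = 111.870.
½[f(2) + f(41)] = ½[0.693147 + 3.71357] = 2.20336.
So far: 114.074.
Correction k=1: B_{2}/2! · (f^{(1)}(41) − f^{(1)}(2)) = 1/12 · (0.0243902 − 0.500000) = -0.0396341.

S_1 ≈ 114.034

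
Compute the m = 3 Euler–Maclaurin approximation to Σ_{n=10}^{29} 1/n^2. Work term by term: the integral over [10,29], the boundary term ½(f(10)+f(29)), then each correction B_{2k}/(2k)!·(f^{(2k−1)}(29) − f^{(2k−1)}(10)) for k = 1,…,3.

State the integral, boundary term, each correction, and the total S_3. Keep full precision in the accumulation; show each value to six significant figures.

S_3 ≈ 0.0712713

Integral: ∫_10^29 1/x^2 dx = 0.0655172.
Boundary: ½(f(10) + f(29)) = ½(0.0100000 + 0.00118906) = 0.00559453.
Running total after boundary: 0.0711118.
k=1: B_{2}/(2)! × [f^{(1)}(29) − f^{(1)}(10)] = 1/12 × (-8.20042e-05 − (-0.00200000)) = 0.000159833.
Partial sum through k=1: 0.0712716.
k=2: B_{4}/(4)! × [f^{(3)}(29) − f^{(3)}(10)] = −1/720 × (-1.17010e-06 − (-0.000240000)) = -3.31708e-07.
Partial sum through k=2: 0.0712713.
k=3: B_{6}/(6)! × [f^{(5)}(29) − f^{(5)}(10)] = 1/30240 × (-4.17394e-08 − (-7.20000e-05)) = 2.37957e-09.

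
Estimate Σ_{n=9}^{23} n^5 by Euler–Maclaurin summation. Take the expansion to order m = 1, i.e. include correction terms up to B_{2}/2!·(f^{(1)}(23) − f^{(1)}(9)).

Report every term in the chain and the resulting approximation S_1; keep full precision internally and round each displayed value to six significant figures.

The integral term ∫_9^23 x^5 dx = 2.45841e+07.
Endpoint term: (f(9) + f(23))/2 = (59049.0 + 6.43634e+06)/2 = 3.24770e+06.
Integral + boundary = 2.78318e+07.
Order-1 term: 1/12 · (1.39920e+06 − 32805.0) = 113867.

S_1 ≈ 2.79456e+07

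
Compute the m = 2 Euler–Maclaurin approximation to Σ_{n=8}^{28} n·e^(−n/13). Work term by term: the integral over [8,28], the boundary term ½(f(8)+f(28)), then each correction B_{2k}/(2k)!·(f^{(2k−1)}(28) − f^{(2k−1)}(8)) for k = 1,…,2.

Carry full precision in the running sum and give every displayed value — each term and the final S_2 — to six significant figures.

S_2 ≈ 89.4483

The integral term ∫_8^28 x·e^(−x/13) dx = 85.6905.
Endpoint term: (f(8) + f(28))/2 = (4.32346 + 3.24904)/2 = 3.78625.
So far: 89.4767.
k=1: B_{2}/(2)! × [f^{(1)}(28) − f^{(1)}(8)] = 1/12 × (-0.133889 − 0.207859) = -0.0284790.
Partial sum through k=1: 89.4483.
k=2: B_{4}/(4)! × [f^{(3)}(28) − f^{(3)}(8)] = −1/720 × (0.000580977 − 0.00762559) = 9.78419e-06.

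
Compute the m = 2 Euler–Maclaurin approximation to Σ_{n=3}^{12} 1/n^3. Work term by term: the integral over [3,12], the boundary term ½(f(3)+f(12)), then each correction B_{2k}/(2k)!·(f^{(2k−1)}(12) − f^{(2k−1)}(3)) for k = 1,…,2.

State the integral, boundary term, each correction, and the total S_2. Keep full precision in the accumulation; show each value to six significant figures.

The integral term ∫_3^12 1/x^3 dx = 0.0520833.
½[f(3) + f(12)] = ½[0.0370370 + 0.000578704] = 0.0188079.
Running total after boundary: 0.0708912.
Correction k=1: B_{2}/2! · (f^{(1)}(12) − f^{(1)}(3)) = 1/12 · (-0.000144676 − (-0.0370370)) = 0.00307436.
After k=1: 0.0739656.
Correction k=2: B_{4}/4! · (f^{(3)}(12) − f^{(3)}(3)) = −1/720 · (-2.00939e-05 − (-0.0823045)) = -0.000114284.

S_2 ≈ 0.0738513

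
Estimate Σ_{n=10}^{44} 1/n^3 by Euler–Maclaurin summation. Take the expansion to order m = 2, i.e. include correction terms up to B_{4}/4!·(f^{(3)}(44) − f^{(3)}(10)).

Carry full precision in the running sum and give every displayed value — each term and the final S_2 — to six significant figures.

The integral term ∫_10^44 1/x^3 dx = 0.00474174.
Boundary: ½(f(10) + f(44)) = ½(0.00100000 + 1.17393e-05) = 0.000505870.
Running total after boundary: 0.00524761.
Correction k=1: B_{2}/2! · (f^{(1)}(44) − f^{(1)}(10)) = 1/12 · (-8.00406e-07 − (-0.000300000)) = 2.49333e-05.
Partial sum through k=1: 0.00527254.
Correction k=2: B_{4}/4! · (f^{(3)}(44) − f^{(3)}(10)) = −1/720 · (-8.26866e-09 − (-6.00000e-05)) = -8.33218e-08.

S_2 ≈ 0.00527246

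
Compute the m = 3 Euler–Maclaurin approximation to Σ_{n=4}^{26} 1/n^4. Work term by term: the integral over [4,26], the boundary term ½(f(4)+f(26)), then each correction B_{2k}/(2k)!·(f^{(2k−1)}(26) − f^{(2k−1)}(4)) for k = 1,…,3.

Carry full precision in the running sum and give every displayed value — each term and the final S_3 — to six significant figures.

Integral: ∫_4^26 1/x^4 dx = 0.00518937.
Endpoint term: (f(4) + f(26))/2 = (0.00390625 + 2.18830e-06)/2 = 0.00195422.
Running total after boundary: 0.00714359.
Correction k=1: B_{2}/2! · (f^{(1)}(26) − f^{(1)}(4)) = 1/12 · (-3.36661e-07 − (-0.00390625)) = 0.000325493.
Running total after k=1: 0.00746908.
Correction k=2: B_{4}/4! · (f^{(3)}(26) − f^{(3)}(4)) = −1/720 · (-1.49406e-08 − (-0.00732422)) = -1.01725e-05.
Running total after k=2: 0.00745891.
Correction k=3: B_{6}/6! · (f^{(5)}(26) − f^{(5)}(4)) = 1/30240 · (-1.23768e-09 − (-0.0256348)) = 8.47710e-07.

S_3 ≈ 0.00745976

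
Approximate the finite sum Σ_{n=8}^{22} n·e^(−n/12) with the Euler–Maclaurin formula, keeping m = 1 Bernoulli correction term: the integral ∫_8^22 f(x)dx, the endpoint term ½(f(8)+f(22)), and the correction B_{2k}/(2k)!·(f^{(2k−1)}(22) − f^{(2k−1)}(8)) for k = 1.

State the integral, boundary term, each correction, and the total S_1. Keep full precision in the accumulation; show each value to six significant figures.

S_1 ≈ 61.7762

The integral term ∫_8^22 x·e^(−x/12) dx = 57.9892.
Boundary: ½(f(8) + f(22)) = ½(4.10734 + 3.51735) = 3.81235.
So far: 61.8015.
k=1: B_{2}/(2)! × [f^{(1)}(22) − f^{(1)}(8)] = 1/12 × (-0.133233 − 0.171139) = -0.0253643.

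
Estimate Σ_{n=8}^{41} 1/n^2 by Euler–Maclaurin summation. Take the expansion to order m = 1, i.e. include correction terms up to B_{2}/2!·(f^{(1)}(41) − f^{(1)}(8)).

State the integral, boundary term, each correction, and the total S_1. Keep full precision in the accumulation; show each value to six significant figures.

S_1 ≈ 0.109043

Integral: ∫_8^41 1/x^2 dx = 0.100610.
Endpoint term: (f(8) + f(41))/2 = (0.0156250 + 0.000594884)/2 = 0.00810994.
Running total after boundary: 0.108720.
Correction k=1: B_{2}/2! · (f^{(1)}(41) − f^{(1)}(8)) = 1/12 · (-2.90187e-05 − (-0.00390625)) = 0.000323103.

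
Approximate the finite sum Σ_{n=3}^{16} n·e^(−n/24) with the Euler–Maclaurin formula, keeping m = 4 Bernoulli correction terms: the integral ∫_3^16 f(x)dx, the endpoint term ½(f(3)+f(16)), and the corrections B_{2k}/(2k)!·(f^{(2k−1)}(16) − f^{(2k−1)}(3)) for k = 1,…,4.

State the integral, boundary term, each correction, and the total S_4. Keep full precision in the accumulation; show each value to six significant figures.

S_4 ≈ 84.3586

The integral term ∫_3^16 x·e^(−x/24) dx = 78.9776.
½[f(3) + f(16)] = ½[2.64749 + 8.21467] = 5.43108.
Running total after boundary: 84.4086.
Correction k=1: B_{2}/2! · (f^{(1)}(16) − f^{(1)}(3)) = 1/12 · (0.171139 − 0.772185) = -0.0500871.
Running total after k=1: 84.3586.
Correction k=2: B_{4}/4! · (f^{(3)}(16) − f^{(3)}(3)) = −1/720 · (0.00207981 − 0.00440482) = 3.22918e-06.
Running total after k=2: 84.3586.
Correction k=3: B_{6}/6! · (f^{(5)}(16) − f^{(5)}(3)) = 1/30240 · (6.70575e-06 − 1.29671e-05) = -2.07055e-10.
Running total after k=3: 84.3586.
Correction k=4: B_{8}/8! · (f^{(7)}(16) − f^{(7)}(3)) = −1/1209600 · (1.70151e-08 − 3.17482e-08) = 1.21801e-14.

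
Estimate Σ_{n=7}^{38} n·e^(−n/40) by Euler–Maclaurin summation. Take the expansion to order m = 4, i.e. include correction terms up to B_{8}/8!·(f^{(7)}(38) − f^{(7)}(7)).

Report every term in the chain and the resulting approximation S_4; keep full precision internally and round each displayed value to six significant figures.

S_4 ≈ 381.777

Integral: ∫_7^38 x·e^(−x/40) dx = 371.547.
½[f(7) + f(38)] = ½[5.87620 + 14.6962] = 10.2862.
So far: 381.833.
Correction k=1: B_{2}/2! · (f^{(1)}(38) − f^{(1)}(7)) = 1/12 · (0.0193371 − 0.692552) = -0.0561012.
After k=1: 381.777.
Correction k=2: B_{4}/4! · (f^{(3)}(38) − f^{(3)}(7)) = −1/720 · (0.000495512 − 0.00148217) = 1.37035e-06.
After k=2: 381.777.
Correction k=3: B_{6}/6! · (f^{(5)}(38) − f^{(5)}(7)) = 1/30240 · (6.11836e-07 − 1.58218e-06) = -3.20881e-11.
After k=3: 381.777.
Correction k=4: B_{8}/8! · (f^{(7)}(38) − f^{(7)}(7)) = −1/1209600 · (5.71236e-10 − 1.39875e-09) = 6.84125e-16.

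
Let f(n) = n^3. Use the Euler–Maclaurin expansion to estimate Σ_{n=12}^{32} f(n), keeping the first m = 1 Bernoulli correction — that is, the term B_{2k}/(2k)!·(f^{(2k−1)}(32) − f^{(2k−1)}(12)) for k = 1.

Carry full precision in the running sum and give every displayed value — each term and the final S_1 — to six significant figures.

The integral term ∫_12^32 x^3 dx = 256960.
½[f(12) + f(32)] = ½[1728.00 + 32768.0] = 17248.0.
Integral + boundary = 274208.
Order-1 term: 1/12 · (3072.00 − 432.000) = 220.000.

S_1 ≈ 274428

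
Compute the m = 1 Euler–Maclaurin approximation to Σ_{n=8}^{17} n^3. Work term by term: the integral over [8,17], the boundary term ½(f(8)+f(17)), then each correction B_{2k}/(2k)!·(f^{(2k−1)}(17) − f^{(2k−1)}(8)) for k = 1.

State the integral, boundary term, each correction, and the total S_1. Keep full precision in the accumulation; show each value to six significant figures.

S_1 ≈ 22625.0

The integral term ∫_8^17 x^3 dx = 19856.2.
Boundary: ½(f(8) + f(17)) = ½(512.000 + 4913.00) = 2712.50.
So far: 22568.8.
Order-1 term: 1/12 · (867.000 − 192.000) = 56.2500.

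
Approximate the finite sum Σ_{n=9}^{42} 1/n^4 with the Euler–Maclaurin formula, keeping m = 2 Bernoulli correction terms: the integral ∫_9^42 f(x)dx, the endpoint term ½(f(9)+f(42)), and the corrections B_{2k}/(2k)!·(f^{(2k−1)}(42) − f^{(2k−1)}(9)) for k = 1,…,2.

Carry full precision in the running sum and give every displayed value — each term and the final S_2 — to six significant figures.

Integral: ∫_9^42 1/x^4 dx = 0.000452748.
Endpoint term: (f(9) + f(42))/2 = (0.000152416 + 3.21368e-07)/2 = 7.63686e-05.
Running total after boundary: 0.000529117.
Order-1 term: 1/12 · (-3.06065e-08 − (-6.77404e-05)) = 5.64248e-06.
Partial sum through k=1: 0.000534759.
Order-2 term: −1/720 · (-5.20519e-10 − (-2.50890e-05)) = -3.48451e-08.

S_2 ≈ 0.000534724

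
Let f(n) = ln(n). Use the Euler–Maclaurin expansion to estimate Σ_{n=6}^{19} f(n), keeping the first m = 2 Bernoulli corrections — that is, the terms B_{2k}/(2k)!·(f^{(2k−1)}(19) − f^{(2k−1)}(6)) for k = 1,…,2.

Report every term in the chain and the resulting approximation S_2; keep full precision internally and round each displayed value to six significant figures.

∫_6^19 ln(x) dx evaluates to 32.1938.
½[f(6) + f(19)] = ½[1.79176 + 2.94444] = 2.36810.
Running total after boundary: 34.5619.
k=1: B_{2}/(2)! × [f^{(1)}(19) − f^{(1)}(6)] = 1/12 × (0.0526316 − 0.166667) = -0.00950292.
After k=1: 34.5524.
k=2: B_{4}/(4)! × [f^{(3)}(19) − f^{(3)}(6)] = −1/720 × (0.000291588 − 0.00925926) = 1.24551e-05.

S_2 ≈ 34.5524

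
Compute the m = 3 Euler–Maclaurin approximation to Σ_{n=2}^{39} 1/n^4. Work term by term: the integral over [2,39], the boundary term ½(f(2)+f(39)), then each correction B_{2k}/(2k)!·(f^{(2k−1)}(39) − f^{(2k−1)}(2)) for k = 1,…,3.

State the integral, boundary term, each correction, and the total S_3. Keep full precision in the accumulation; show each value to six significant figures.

S_3 ≈ 0.0824599

Integral: ∫_2^39 1/x^4 dx = 0.0416610.
Endpoint term: (f(2) + f(39))/2 = (0.0625000 + 4.32257e-07)/2 = 0.0312502.
Integral + boundary = 0.0729113.
Order-1 term: 1/12 · (-4.43340e-08 − (-0.125000)) = 0.0104167.
After k=1: 0.0833279.
Order-2 term: −1/720 · (-8.74438e-10 − (-0.937500)) = -0.00130208.
After k=2: 0.0820258.
Order-3 term: 1/30240 · (-3.21950e-11 − (-13.1250)) = 0.000434028.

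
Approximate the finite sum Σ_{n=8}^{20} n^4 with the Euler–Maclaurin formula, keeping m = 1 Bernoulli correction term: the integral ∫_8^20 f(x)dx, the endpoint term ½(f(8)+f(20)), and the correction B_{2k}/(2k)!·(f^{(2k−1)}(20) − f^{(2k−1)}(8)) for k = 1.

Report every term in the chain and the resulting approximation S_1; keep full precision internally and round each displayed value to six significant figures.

Integral: ∫_8^20 x^4 dx = 633446.
½[f(8) + f(20)] = ½[4096.00 + 160000] = 82048.0.
Integral + boundary = 715494.
k=1: B_{2}/(2)! × [f^{(1)}(20) − f^{(1)}(8)] = 1/12 × (32000.0 − 2048.00) = 2496.00.

S_1 ≈ 717990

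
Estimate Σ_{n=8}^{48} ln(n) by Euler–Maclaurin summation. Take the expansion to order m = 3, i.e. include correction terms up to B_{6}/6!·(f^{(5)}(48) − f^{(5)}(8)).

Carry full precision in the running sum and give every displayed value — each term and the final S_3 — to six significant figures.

The integral term ∫_8^48 ln(x) dx = 129.182.
Endpoint term: (f(8) + f(48))/2 = (2.07944 + 3.87120)/2 = 2.97532.
So far: 132.157.
Correction k=1: B_{2}/2! · (f^{(1)}(48) − f^{(1)}(8)) = 1/12 · (0.0208333 − 0.125000) = -0.00868056.
Partial sum through k=1: 132.149.
Correction k=2: B_{4}/4! · (f^{(3)}(48) − f^{(3)}(8)) = −1/720 · (1.80845e-05 − 0.00390625) = 5.40023e-06.
Partial sum through k=2: 132.149.
Correction k=3: B_{6}/6! · (f^{(5)}(48) − f^{(5)}(8)) = 1/30240 · (9.41901e-08 − 0.000732422) = -2.42172e-08.

S_3 ≈ 132.149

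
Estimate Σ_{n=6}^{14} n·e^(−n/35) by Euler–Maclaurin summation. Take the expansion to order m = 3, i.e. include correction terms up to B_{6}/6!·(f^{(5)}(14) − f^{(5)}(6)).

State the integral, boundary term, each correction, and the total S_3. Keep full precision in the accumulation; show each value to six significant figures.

∫_6^14 x·e^(−x/35) dx evaluates to 59.3319.
Endpoint term: (f(6) + f(14))/2 = (5.05476 + 9.38448)/2 = 7.21962.
So far: 66.5515.
Correction k=1: B_{2}/2! · (f^{(1)}(14) − f^{(1)}(6)) = 1/12 · (0.402192 − 0.698039) = -0.0246539.
Running total after k=1: 66.5268.
Correction k=2: B_{4}/4! · (f^{(3)}(14) − f^{(3)}(6)) = −1/720 · (0.00142272 − 0.00194527) = 7.25768e-07.
Running total after k=2: 66.5268.
Correction k=3: B_{6}/6! · (f^{(5)}(14) − f^{(5)}(6)) = 1/30240 · (2.05479e-06 − 2.71079e-06) = -2.16931e-11.

S_3 ≈ 66.5268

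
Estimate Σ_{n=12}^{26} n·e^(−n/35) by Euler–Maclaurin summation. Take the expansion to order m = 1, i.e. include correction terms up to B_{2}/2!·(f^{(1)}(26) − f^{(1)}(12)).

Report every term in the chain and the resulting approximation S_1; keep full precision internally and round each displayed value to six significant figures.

S_1 ≈ 162.204

The integral term ∫_12^26 x·e^(−x/35) dx = 151.790.
½[f(12) + f(26)] = ½[8.51688 + 12.3696] = 10.4432.
Integral + boundary = 162.233.
k=1: B_{2}/(2)! × [f^{(1)}(26) − f^{(1)}(12)] = 1/12 × (0.122336 − 0.466400) = -0.0286720.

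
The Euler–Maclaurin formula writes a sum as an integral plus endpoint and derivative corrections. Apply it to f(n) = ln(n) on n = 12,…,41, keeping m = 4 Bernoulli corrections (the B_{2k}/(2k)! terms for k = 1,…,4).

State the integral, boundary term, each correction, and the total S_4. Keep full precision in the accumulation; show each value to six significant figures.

S_4 ≈ 96.5319

Integral: ∫_12^41 ln(x) dx = 93.4376.
Endpoint term: (f(12) + f(41))/2 = (2.48491 + 3.71357)/2 = 3.09924.
Integral + boundary = 96.5368.
Correction k=1: B_{2}/2! · (f^{(1)}(41) − f^{(1)}(12)) = 1/12 · (0.0243902 − 0.0833333) = -0.00491192.
Partial sum through k=1: 96.5319.
Correction k=2: B_{4}/4! · (f^{(3)}(41) − f^{(3)}(12)) = −1/720 · (2.90187e-05 − 0.00115741) = 1.56721e-06.
Partial sum through k=2: 96.5319.
Correction k=3: B_{6}/6! · (f^{(5)}(41) − f^{(5)}(12)) = 1/30240 · (2.07153e-07 − 9.64506e-05) = -3.18265e-09.
Partial sum through k=3: 96.5319.
Correction k=4: B_{8}/8! · (f^{(7)}(41) − f^{(7)}(12)) = −1/1209600 · (3.69697e-09 − 2.00939e-05) = 1.66089e-11.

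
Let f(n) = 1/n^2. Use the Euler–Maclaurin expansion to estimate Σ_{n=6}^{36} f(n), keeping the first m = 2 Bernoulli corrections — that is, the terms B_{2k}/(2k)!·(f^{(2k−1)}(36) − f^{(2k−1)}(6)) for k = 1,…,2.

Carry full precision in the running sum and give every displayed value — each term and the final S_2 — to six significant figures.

Integral: ∫_6^36 1/x^2 dx = 0.138889.
Endpoint term: (f(6) + f(36))/2 = (0.0277778 + 0.000771605)/2 = 0.0142747.
Integral + boundary = 0.153164.
k=1: B_{2}/(2)! × [f^{(1)}(36) − f^{(1)}(6)] = 1/12 × (-4.28669e-05 − (-0.00925926)) = 0.000768033.
Running total after k=1: 0.153932.
k=2: B_{4}/(4)! × [f^{(3)}(36) − f^{(3)}(6)] = −1/720 × (-3.96916e-07 − (-0.00308642)) = -4.28614e-06.

S_2 ≈ 0.153927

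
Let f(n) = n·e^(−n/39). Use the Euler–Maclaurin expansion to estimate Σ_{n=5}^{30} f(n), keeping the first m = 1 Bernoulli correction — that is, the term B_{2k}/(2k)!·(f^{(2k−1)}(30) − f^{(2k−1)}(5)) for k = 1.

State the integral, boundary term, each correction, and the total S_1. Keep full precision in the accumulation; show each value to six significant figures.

S_1 ≈ 271.686

Integral: ∫_5^30 x·e^(−x/39) dx = 262.592.
Endpoint term: (f(5) + f(30))/2 = (4.39836 + 13.9011)/2 = 9.14972.
Integral + boundary = 271.741.
Order-1 term: 1/12 · (0.106931 − 0.766894) = -0.0549969.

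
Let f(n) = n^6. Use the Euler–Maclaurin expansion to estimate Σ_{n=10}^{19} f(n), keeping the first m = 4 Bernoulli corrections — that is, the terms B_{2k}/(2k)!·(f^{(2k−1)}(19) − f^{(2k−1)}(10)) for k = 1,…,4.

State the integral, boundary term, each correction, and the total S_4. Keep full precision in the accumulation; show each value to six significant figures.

The integral term ∫_10^19 x^6 dx = 1.26267e+08.
Endpoint term: (f(10) + f(19))/2 = (1.00000e+06 + 4.70459e+07)/2 = 2.40229e+07.
So far: 1.50290e+08.
Correction k=1: B_{2}/2! · (f^{(1)}(19) − f^{(1)}(10)) = 1/12 · (1.48566e+07 − 600000) = 1.18805e+06.
Running total after k=1: 1.51478e+08.
Correction k=2: B_{4}/4! · (f^{(3)}(19) − f^{(3)}(10)) = −1/720 · (823080 − 120000) = -976.500.
Running total after k=2: 1.51477e+08.
Correction k=3: B_{6}/6! · (f^{(5)}(19) − f^{(5)}(10)) = 1/30240 · (13680.0 − 7200.00) = 0.214286.
Running total after k=3: 1.51477e+08.
Correction k=4: B_{8}/8! · (f^{(7)}(19) − f^{(7)}(10)) = −1/1209600 · (0.00000 − 0.00000) = 0.00000.

S_4 ≈ 1.51477e+08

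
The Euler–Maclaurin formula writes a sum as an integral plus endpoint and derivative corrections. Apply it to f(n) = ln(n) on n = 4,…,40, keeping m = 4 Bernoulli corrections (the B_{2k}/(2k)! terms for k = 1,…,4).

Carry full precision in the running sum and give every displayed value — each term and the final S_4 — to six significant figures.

S_4 ≈ 108.529

The integral term ∫_4^40 ln(x) dx = 106.010.
½[f(4) + f(40)] = ½[1.38629 + 3.68888] = 2.53759.
Integral + boundary = 108.548.
Order-1 term: 1/12 · (0.0250000 − 0.250000) = -0.0187500.
Running total after k=1: 108.529.
Order-2 term: −1/720 · (3.12500e-05 − 0.0312500) = 4.33594e-05.
Running total after k=2: 108.529.
Order-3 term: 1/30240 · (2.34375e-07 − 0.0234375) = -7.75042e-07.
Running total after k=3: 108.529.
Order-4 term: −1/1209600 · (4.39453e-09 − 0.0439453) = 3.63304e-08.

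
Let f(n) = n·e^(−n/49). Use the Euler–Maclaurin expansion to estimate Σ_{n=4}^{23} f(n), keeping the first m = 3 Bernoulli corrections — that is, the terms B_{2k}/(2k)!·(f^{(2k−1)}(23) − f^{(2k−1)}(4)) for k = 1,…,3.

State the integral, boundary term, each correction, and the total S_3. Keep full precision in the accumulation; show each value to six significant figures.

S_3 ≈ 196.056

∫_4^23 x·e^(−x/49) dx evaluates to 187.064.
Endpoint term: (f(4) + f(23))/2 = (3.68644 + 14.3839)/2 = 9.03515.
Running total after boundary: 196.099.
k=1: B_{2}/(2)! × [f^{(1)}(23) − f^{(1)}(4)] = 1/12 × (0.331837 − 0.846377) = -0.0428783.
Partial sum through k=1: 196.056.
k=2: B_{4}/(4)! × [f^{(3)}(23) − f^{(3)}(4)] = −1/720 × (0.000659145 − 0.00112020) = 6.40353e-07.
Partial sum through k=2: 196.056.
k=3: B_{6}/(6)! × [f^{(5)}(23) − f^{(5)}(4)] = 1/30240 × (4.91496e-07 − 7.86292e-07) = -9.74855e-12.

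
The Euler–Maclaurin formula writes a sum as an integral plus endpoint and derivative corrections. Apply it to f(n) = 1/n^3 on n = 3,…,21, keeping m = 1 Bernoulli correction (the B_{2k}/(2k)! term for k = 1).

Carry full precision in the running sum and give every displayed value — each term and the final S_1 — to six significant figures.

The integral term ∫_3^21 1/x^3 dx = 0.0544218.
Boundary: ½(f(3) + f(21)) = ½(0.0370370 + 0.000107980) = 0.0185725.
So far: 0.0729943.
k=1: B_{2}/(2)! × [f^{(1)}(21) − f^{(1)}(3)] = 1/12 × (-1.54257e-05 − (-0.0370370)) = 0.00308513.

S_1 ≈ 0.0760794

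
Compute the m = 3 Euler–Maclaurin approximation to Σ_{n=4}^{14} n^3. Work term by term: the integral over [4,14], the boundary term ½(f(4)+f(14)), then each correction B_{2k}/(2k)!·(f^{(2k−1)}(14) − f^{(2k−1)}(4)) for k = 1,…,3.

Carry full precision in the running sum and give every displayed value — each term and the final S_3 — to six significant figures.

S_3 ≈ 10989.0

∫_4^14 x^3 dx evaluates to 9540.00.
Boundary: ½(f(4) + f(14)) = ½(64.0000 + 2744.00) = 1404.00.
So far: 10944.0.
k=1: B_{2}/(2)! × [f^{(1)}(14) − f^{(1)}(4)] = 1/12 × (588.000 − 48.0000) = 45.0000.
After k=1: 10989.0.
k=2: B_{4}/(4)! × [f^{(3)}(14) − f^{(3)}(4)] = −1/720 × (6.00000 − 6.00000) = 0.00000.
After k=2: 10989.0.
k=3: B_{6}/(6)! × [f^{(5)}(14) − f^{(5)}(4)] = 1/30240 × (0.00000 − 0.00000) = 0.00000.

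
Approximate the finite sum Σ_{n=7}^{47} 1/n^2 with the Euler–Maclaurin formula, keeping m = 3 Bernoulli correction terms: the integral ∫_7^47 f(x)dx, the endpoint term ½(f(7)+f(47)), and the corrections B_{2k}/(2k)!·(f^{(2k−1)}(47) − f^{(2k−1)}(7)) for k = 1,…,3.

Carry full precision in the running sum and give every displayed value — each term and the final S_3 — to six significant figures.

The integral term ∫_7^47 1/x^2 dx = 0.121581.
Endpoint term: (f(7) + f(47))/2 = (0.0204082 + 0.000452694)/2 = 0.0104304.
Integral + boundary = 0.132011.
Order-1 term: 1/12 · (-1.92636e-05 − (-0.00583090)) = 0.000484303.
After k=1: 0.132495.
Order-2 term: −1/720 · (-1.04646e-07 − (-0.00142798)) = -1.98316e-06.
After k=2: 0.132493.
Order-3 term: 1/30240 · (-1.42117e-09 − (-0.000874271)) = 2.89110e-08.

S_3 ≈ 0.132493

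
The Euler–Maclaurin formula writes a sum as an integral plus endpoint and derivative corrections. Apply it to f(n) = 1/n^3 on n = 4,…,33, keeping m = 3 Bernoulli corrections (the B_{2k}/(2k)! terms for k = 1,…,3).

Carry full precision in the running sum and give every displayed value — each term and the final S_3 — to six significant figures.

S_3 ≈ 0.0395746

Integral: ∫_4^33 1/x^3 dx = 0.0307909.
Endpoint term: (f(4) + f(33))/2 = (0.0156250 + 2.78265e-05)/2 = 0.00782641.
Running total after boundary: 0.0386173.
Order-1 term: 1/12 · (-2.52968e-06 − (-0.0117188)) = 0.000976352.
After k=1: 0.0395936.
Order-2 term: −1/720 · (-4.64588e-08 − (-0.0146484)) = -2.03450e-05.
After k=2: 0.0395733.
Order-3 term: 1/30240 · (-1.79180e-09 − (-0.0384521)) = 1.27157e-06.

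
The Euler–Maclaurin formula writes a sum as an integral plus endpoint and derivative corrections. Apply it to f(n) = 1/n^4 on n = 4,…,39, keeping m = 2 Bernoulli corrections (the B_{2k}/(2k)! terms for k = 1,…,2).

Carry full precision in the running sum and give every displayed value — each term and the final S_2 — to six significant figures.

∫_4^39 1/x^4 dx evaluates to 0.00520271.
Boundary: ½(f(4) + f(39)) = ½(0.00390625 + 4.32257e-07) = 0.00195334.
So far: 0.00715606.
Correction k=1: B_{2}/2! · (f^{(1)}(39) − f^{(1)}(4)) = 1/12 · (-4.43340e-08 − (-0.00390625)) = 0.000325517.
After k=1: 0.00748157.
Correction k=2: B_{4}/4! · (f^{(3)}(39) − f^{(3)}(4)) = −1/720 · (-8.74438e-10 − (-0.00732422)) = -1.01725e-05.

S_2 ≈ 0.00747140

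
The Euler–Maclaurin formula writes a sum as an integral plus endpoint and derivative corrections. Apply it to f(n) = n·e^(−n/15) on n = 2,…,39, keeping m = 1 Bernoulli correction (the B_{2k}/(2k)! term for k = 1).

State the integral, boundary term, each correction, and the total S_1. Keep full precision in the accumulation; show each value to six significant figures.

The integral term ∫_2^39 x·e^(−x/15) dx = 163.008.
Endpoint term: (f(2) + f(39))/2 = (1.75035 + 2.89667)/2 = 2.32351.
Running total after boundary: 165.331.
k=1: B_{2}/(2)! × [f^{(1)}(39) − f^{(1)}(2)] = 1/12 × (-0.118838 − 0.758484) = -0.0731101.

S_1 ≈ 165.258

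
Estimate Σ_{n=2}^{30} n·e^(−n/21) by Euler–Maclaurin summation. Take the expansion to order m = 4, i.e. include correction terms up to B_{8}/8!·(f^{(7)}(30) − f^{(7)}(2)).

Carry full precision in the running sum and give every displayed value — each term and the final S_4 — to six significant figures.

∫_2^30 x·e^(−x/21) dx evaluates to 182.456.
Endpoint term: (f(2) + f(30))/2 = (1.81831 + 7.18953)/2 = 4.50392.
So far: 186.960.
Correction k=1: B_{2}/2! · (f^{(1)}(30) − f^{(1)}(2)) = 1/12 · (-0.102708 − 0.822570) = -0.0771065.
Partial sum through k=1: 186.883.
Correction k=2: B_{4}/4! · (f^{(3)}(30) − f^{(3)}(2)) = −1/720 · (0.000853956 − 0.00598840) = 7.13117e-06.
Partial sum through k=2: 186.883.
Correction k=3: B_{6}/6! · (f^{(5)}(30) − f^{(5)}(2)) = 1/30240 · (4.40093e-06 − 2.29287e-05) = -6.12691e-10.
Partial sum through k=3: 186.883.
Correction k=4: B_{8}/8! · (f^{(7)}(30) − f^{(7)}(2)) = −1/1209600 · (1.55679e-08 − 7.31933e-08) = 4.76401e-14.

S_4 ≈ 186.883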